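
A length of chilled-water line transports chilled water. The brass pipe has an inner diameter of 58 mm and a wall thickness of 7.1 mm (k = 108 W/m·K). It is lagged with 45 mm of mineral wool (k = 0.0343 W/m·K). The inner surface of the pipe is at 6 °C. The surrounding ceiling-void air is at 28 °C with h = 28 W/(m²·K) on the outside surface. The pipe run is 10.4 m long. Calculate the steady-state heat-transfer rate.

Q ≈ 59.8 W

Treating each annulus and film as a series resistance:
R_brass pipe wall = ln(36.1/29)/(2π×108×10.4) = 3.103×10^-5 K/W
R_mineral wool = ln(81.1/36.1)/(2π×0.0343×10.4) = 0.3611 K/W
R_outer film = 1/(h_o·2πr_oL) = 1/(28×2π×0.0811×10.4) = 0.006739 K/W
R_total = 0.3679 K/W
Q = ΔT/R_total = 22/0.3679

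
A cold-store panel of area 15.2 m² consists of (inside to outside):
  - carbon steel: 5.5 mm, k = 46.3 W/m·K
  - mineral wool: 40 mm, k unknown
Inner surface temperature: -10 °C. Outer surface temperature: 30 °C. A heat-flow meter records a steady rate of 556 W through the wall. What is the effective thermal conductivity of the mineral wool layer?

Series thermal resistances:
R_carbon steel = L/(kA) = 0.0055/(46.3×15.2) = 7.815×10^-6 K/W
Sum of known resistances R_other = 7.815×10^-6 K/W
Total R = ΔT/Q = 40/556 = 0.07194 K/W
R_mineral wool = R_total − R_other = 0.07193 K/W
k = L/(R·A) = 0.04/(0.07193×15.2)

k ≈ 0.0366 W/(m·K)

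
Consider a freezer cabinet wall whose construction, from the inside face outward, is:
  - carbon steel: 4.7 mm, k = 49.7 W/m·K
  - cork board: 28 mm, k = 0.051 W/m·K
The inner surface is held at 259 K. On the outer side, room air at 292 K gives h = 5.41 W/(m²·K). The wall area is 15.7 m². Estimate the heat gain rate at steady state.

Q ≈ 706 W

Thermal resistances in series:
R_carbon steel = L/(kA) = 0.0047/(49.7×15.7) = 6.023×10^-6 K/W
R_cork board = L/(kA) = 0.028/(0.051×15.7) = 0.03497 K/W
R_outer film = 1/(h_o·A) = 1/(5.41×15.7) = 0.01177 K/W
R_total = 0.04675 K/W
Q = ΔT / R_total = 33 / 0.04675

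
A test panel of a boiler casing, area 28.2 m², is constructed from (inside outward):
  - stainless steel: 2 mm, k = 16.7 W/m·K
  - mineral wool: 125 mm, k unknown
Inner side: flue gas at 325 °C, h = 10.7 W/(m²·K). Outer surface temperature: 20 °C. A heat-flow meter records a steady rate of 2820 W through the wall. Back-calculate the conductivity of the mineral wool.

Series thermal resistances:
R_inner film = 1/(h_i·A) = 1/(10.7×28.2) = 0.003314 K/W
R_stainless steel = L/(kA) = 0.002/(16.7×28.2) = 4.247×10^-6 K/W
Sum of known resistances R_other = 0.003318 K/W
Total R = ΔT/Q = 305/2820 = 0.1082 K/W
R_mineral wool = R_total − R_other = 0.1048 K/W
k = L/(R·A) = 0.125/(0.1048×28.2)

k ≈ 0.0423 W/(m·K)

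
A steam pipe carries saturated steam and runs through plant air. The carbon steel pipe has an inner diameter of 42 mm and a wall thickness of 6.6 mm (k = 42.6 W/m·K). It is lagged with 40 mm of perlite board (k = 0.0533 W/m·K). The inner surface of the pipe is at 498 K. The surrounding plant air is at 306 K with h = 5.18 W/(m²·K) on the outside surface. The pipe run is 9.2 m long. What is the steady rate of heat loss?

Per-layer cylindrical resistances, series-summed:
R_carbon steel pipe wall = ln(27.6/21)/(2π×42.6×9.2) = 1.11×10^-4 K/W
R_perlite board = ln(67.6/27.6)/(2π×0.0533×9.2) = 0.2907 K/W
R_outer film = 1/(h_o·2πr_oL) = 1/(5.18×2π×0.0676×9.2) = 0.0494 K/W
R_total = 0.3403 K/W
Q = ΔT/R_total = 192/0.3403

Q ≈ 564 W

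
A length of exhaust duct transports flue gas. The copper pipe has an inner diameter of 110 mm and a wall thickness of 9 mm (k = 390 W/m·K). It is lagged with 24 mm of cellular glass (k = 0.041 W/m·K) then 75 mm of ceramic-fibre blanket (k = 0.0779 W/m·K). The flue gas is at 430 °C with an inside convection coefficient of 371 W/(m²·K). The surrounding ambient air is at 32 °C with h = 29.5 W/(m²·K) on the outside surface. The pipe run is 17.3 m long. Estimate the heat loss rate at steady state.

Cylindrical conduction, so R = ln(r₂/r₁)/(2πkL) per layer, in series:
R_inner film = 1/(h_i·2πr₁L) = 1/(371×2π×0.055×17.3) = 4.509×10^-4 K/W
R_copper pipe wall = ln(64/55)/(2π×390×17.3) = 3.575×10^-6 K/W
R_cellular glass = ln(88/64)/(2π×0.041×17.3) = 0.07146 K/W
R_ceramic-fibre blanket = ln(163/88)/(2π×0.0779×17.3) = 0.0728 K/W
R_outer film = 1/(h_o·2πr_oL) = 1/(29.5×2π×0.163×17.3) = 0.001913 K/W
R_total = 0.1466 K/W
Q = ΔT/R_total = 398/0.1466

Q ≈ 2710 W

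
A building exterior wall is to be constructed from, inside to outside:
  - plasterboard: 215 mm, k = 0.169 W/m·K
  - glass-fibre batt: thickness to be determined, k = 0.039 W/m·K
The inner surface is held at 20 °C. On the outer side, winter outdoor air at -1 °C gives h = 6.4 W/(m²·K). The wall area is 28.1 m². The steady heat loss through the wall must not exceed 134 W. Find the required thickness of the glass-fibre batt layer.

Treating each layer as a thermal resistance in series:
R_plasterboard = L/(kA) = 0.215/(0.169×28.1) = 0.04527 K/W
R_outer film = 1/(h_o·A) = 1/(6.4×28.1) = 0.00556 K/W
Sum of the known resistances R_other = 0.05083 K/W
Required total resistance R_tot = ΔT/Q_allow = 21/134 = 0.1567 K/W
R_glass-fibre batt = R_tot − R_other = 0.1059 K/W
L = R·k·A = 0.1059×0.039×28.1

L ≈ 116 mm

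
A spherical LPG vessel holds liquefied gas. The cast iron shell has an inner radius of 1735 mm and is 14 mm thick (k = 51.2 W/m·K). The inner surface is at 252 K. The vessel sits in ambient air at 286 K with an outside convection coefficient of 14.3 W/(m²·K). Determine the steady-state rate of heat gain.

Spherical conduction: R = (1/r_in − 1/r_out)/(4πk) per layer; series-sum.
R_cast iron shell = (1/1.735 − 1/1.749)/(4π×51.2) = 7.171×10^-6 K/W
R_outer film = 1/(h·4πr_o²) = 1/(14.3×4π×1.749²) = 0.001819 K/W
R_total = 0.001826 K/W
Q = ΔT/R_total = 34/0.001826

Q ≈ 18600 W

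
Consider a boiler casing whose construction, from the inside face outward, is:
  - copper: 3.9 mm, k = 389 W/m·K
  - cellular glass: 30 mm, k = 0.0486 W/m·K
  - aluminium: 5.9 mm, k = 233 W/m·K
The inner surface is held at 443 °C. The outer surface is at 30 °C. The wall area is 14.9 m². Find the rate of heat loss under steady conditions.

Series thermal resistances:
R_copper = L/(kA) = 0.0039/(389×14.9) = 6.729×10^-7 K/W
R_cellular glass = L/(kA) = 0.03/(0.0486×14.9) = 0.04143 K/W
R_aluminium = L/(kA) = 0.0059/(233×14.9) = 1.699×10^-6 K/W
R_total = 0.04143 K/W
Q = ΔT / R_total = 413 / 0.04143

Q ≈ 9970 W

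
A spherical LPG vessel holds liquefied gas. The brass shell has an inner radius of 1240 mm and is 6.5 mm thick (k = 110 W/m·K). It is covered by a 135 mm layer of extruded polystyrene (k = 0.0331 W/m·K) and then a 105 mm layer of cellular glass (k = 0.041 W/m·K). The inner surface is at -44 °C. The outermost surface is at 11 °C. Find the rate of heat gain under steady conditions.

For a spherical shell R = (1/r₁ − 1/r₂)/(4πk); film R = 1/(h·4πr²). In series:
R_brass shell = (1/1.24 − 1/1.2465)/(4π×110) = 3.042×10^-6 K/W
R_extruded polystyrene = (1/1.2465 − 1/1.3815)/(4π×0.0331) = 0.1885 K/W
R_cellular glass = (1/1.3815 − 1/1.4865)/(4π×0.041) = 0.09924 K/W
R_total = 0.2877 K/W
Q = ΔT/R_total = 55/0.2877

Q ≈ 191 W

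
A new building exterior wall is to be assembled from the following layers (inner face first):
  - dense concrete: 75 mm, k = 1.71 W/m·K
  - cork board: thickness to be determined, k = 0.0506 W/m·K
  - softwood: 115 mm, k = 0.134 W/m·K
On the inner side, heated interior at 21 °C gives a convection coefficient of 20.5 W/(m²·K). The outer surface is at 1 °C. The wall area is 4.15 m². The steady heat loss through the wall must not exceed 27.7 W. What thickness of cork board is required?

L ≈ 104 mm

Series thermal resistances:
R_inner film = 1/(h_i·A) = 1/(20.5×4.15) = 0.01175 K/W
R_dense concrete = L/(kA) = 0.075/(1.71×4.15) = 0.01057 K/W
R_softwood = L/(kA) = 0.115/(0.134×4.15) = 0.2068 K/W
Sum of the known resistances R_other = 0.2291 K/W
Required total resistance R_tot = ΔT/Q_allow = 20/27.7 = 0.722 K/W
R_cork board = R_tot − R_other = 0.4929 K/W
L = R·k·A = 0.4929×0.0506×4.15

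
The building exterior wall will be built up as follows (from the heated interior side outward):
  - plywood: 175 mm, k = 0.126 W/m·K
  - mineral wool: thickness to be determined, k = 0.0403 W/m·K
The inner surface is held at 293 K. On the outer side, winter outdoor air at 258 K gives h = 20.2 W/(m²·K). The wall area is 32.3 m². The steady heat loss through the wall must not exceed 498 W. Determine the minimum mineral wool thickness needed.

Treating each layer as a thermal resistance in series:
R_plywood = L/(kA) = 0.175/(0.126×32.3) = 0.043 K/W
R_outer film = 1/(h_o·A) = 1/(20.2×32.3) = 0.001533 K/W
Sum of the known resistances R_other = 0.04453 K/W
Required total resistance R_tot = ΔT/Q_allow = 35/498 = 0.07028 K/W
R_mineral wool = R_tot − R_other = 0.02575 K/W
L = R·k·A = 0.02575×0.0403×32.3

L ≈ 33.5 mm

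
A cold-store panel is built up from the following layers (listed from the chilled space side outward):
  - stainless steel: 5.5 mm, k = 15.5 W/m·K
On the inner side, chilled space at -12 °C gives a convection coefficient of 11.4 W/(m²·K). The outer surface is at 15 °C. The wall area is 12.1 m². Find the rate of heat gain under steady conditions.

Q ≈ 3710 W

Series thermal resistances:
R_inner film = 1/(h_i·A) = 1/(11.4×12.1) = 0.00725 K/W
R_stainless steel = L/(kA) = 0.0055/(15.5×12.1) = 2.933×10^-5 K/W
R_total = 0.007279 K/W
Q = ΔT / R_total = 27 / 0.007279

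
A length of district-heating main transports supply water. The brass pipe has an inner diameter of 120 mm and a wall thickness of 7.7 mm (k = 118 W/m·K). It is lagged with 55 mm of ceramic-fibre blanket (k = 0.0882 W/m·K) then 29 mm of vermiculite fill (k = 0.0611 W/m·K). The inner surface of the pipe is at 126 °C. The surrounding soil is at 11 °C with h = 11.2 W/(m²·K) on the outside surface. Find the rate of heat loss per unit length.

Radial resistances (cylindrical: R_cond = ln(r_o/r_i)/(2πkL), R_conv = 1/(h·2πrL)):
R_brass pipe wall = ln(67.7/60)/(2π×118×1) = 1.629×10^-4 K/W
R_ceramic-fibre blanket = ln(122.7/67.7)/(2π×0.0882×1) = 1.073 K/W
R_vermiculite fill = ln(151.7/122.7)/(2π×0.0611×1) = 0.5526 K/W
R_outer film = 1/(h_o·2πr_oL) = 1/(11.2×2π×0.1517×1) = 0.09367 K/W
R_total = 1.72 K/W
Q = ΔT/R_total = 115/1.72

q′ ≈ 66.9 W/m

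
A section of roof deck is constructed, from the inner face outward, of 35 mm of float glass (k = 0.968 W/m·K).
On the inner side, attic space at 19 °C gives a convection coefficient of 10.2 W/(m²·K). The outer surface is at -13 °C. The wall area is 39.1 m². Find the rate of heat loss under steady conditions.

Q ≈ 9320 W

Model the wall as resistances in series:
R_inner film = 1/(h_i·A) = 1/(10.2×39.1) = 0.002507 K/W
R_float glass = L/(kA) = 0.035/(0.968×39.1) = 9.247×10^-4 K/W
R_total = 0.003432 K/W
Q = ΔT / R_total = 32 / 0.003432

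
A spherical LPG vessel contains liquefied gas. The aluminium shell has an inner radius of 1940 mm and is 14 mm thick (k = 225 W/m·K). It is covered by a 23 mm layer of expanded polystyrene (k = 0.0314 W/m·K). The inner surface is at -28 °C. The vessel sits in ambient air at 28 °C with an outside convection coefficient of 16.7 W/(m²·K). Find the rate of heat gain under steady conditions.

For a spherical shell R = (1/r₁ − 1/r₂)/(4πk); film R = 1/(h·4πr²). In series:
R_aluminium shell = (1/1.94 − 1/1.954)/(4π×225) = 1.306×10^-6 K/W
R_expanded polystyrene = (1/1.954 − 1/1.977)/(4π×0.0314) = 0.01509 K/W
R_outer film = 1/(h·4πr_o²) = 1/(16.7×4π×1.977²) = 0.001219 K/W
R_total = 0.01631 K/W
Q = ΔT/R_total = 56/0.01631

Q ≈ 3430 W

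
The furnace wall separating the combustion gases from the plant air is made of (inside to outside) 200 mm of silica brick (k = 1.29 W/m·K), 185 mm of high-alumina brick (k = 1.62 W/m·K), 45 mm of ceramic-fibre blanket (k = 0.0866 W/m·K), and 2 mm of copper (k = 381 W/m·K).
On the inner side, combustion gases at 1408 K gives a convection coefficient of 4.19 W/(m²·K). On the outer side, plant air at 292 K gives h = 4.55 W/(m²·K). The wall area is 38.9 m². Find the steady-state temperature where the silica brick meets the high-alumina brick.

Model the wall as resistances in series:
R_inner film = 1/(h_i·A) = 1/(4.19×38.9) = 0.006135 K/W
R_silica brick = L/(kA) = 0.2/(1.29×38.9) = 0.003986 K/W
R_high-alumina brick = L/(kA) = 0.185/(1.62×38.9) = 0.002936 K/W
R_ceramic-fibre blanket = L/(kA) = 0.045/(0.0866×38.9) = 0.01336 K/W
R_copper = L/(kA) = 0.002/(381×38.9) = 1.349×10^-7 K/W
R_outer film = 1/(h_o·A) = 1/(4.55×38.9) = 0.00565 K/W
R_total = 0.03206 K/W;  Q = ΔT/R_total = 1116/0.03206 = 34800 W
T_interface = T_inner − Q·ΣR(inner→interface) = 1408 − 34800×0.01012

T ≈ 1060 K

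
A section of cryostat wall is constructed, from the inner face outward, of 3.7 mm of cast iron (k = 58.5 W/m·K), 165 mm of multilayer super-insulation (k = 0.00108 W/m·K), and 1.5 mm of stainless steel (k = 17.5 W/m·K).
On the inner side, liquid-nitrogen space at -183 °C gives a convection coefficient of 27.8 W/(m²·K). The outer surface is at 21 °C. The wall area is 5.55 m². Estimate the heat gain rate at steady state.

Thermal resistances in series:
R_inner film = 1/(h_i·A) = 1/(27.8×5.55) = 0.006481 K/W
R_cast iron = L/(kA) = 0.0037/(58.5×5.55) = 1.14×10^-5 K/W
R_multilayer super-insulation = L/(kA) = 0.165/(0.00108×5.55) = 27.53 K/W
R_stainless steel = L/(kA) = 0.0015/(17.5×5.55) = 1.544×10^-5 K/W
R_total = 27.53 K/W
Q = ΔT / R_total = 204 / 27.53

Q ≈ 7.41 W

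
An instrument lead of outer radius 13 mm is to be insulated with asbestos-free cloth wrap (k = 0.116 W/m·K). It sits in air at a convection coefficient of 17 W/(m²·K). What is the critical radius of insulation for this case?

For a cylinder r_cr = k/h = 0.116/17
r_cr = 6.82 mm; since the bare radius (13 mm) is above r_cr, any added insulation will reduce heat loss.

r_cr ≈ 6.82 mm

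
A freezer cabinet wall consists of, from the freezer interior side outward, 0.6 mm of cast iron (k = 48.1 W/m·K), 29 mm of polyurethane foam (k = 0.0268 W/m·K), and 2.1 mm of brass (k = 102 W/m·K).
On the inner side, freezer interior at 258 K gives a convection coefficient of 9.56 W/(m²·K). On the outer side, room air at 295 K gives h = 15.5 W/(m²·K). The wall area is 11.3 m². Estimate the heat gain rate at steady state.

Q ≈ 334 W

Using the resistance-network approach (series):
R_inner film = 1/(h_i·A) = 1/(9.56×11.3) = 0.009257 K/W
R_cast iron = L/(kA) = 0.0006/(48.1×11.3) = 1.104×10^-6 K/W
R_polyurethane foam = L/(kA) = 0.029/(0.0268×11.3) = 0.09576 K/W
R_brass = L/(kA) = 0.0021/(102×11.3) = 1.822×10^-6 K/W
R_outer film = 1/(h_o·A) = 1/(15.5×11.3) = 0.005709 K/W
R_total = 0.1107 K/W
Q = ΔT / R_total = 37 / 0.1107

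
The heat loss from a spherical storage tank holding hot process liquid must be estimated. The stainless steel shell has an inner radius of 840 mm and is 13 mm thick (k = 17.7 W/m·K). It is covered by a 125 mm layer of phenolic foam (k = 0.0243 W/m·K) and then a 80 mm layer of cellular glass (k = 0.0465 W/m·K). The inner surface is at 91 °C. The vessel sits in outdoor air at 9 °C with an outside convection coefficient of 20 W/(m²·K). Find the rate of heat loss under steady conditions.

Q ≈ 131 W

For a spherical shell R = (1/r₁ − 1/r₂)/(4πk); film R = 1/(h·4πr²). In series:
R_stainless steel shell = (1/0.84 − 1/0.853)/(4π×17.7) = 8.157×10^-5 K/W
R_phenolic foam = (1/0.853 − 1/0.978)/(4π×0.0243) = 0.4907 K/W
R_cellular glass = (1/0.978 − 1/1.058)/(4π×0.0465) = 0.1323 K/W
R_outer film = 1/(h·4πr_o²) = 1/(20×4π×1.058²) = 0.003555 K/W
R_total = 0.6266 K/W
Q = ΔT/R_total = 82/0.6266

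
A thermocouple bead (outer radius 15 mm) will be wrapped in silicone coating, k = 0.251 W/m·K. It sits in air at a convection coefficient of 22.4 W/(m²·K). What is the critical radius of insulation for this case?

r_cr ≈ 22.4 mm

For a sphere r_cr = 2k/h = 2×0.251/22.4
r_cr = 22.4 mm; since the bare radius (15 mm) is below r_cr, adding a thin layer of insulation will *increase* heat loss.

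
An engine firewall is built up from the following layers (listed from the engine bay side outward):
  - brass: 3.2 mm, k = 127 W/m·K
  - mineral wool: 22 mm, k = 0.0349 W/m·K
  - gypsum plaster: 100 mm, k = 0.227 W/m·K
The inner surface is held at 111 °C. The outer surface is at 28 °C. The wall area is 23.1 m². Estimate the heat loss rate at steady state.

Series thermal resistances:
R_brass = L/(kA) = 0.0032/(127×23.1) = 1.091×10^-6 K/W
R_mineral wool = L/(kA) = 0.022/(0.0349×23.1) = 0.02729 K/W
R_gypsum plaster = L/(kA) = 0.1/(0.227×23.1) = 0.01907 K/W
R_total = 0.04636 K/W
Q = ΔT / R_total = 83 / 0.04636

Q ≈ 1790 W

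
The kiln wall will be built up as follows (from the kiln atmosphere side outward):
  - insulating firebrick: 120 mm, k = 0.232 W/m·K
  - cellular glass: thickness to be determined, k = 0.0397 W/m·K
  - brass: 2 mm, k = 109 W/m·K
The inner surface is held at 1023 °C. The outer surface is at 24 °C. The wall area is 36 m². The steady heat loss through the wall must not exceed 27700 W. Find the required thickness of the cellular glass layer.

Model the wall as resistances in series:
R_insulating firebrick = L/(kA) = 0.12/(0.232×36) = 0.01437 K/W
R_brass = L/(kA) = 0.002/(109×36) = 5.097×10^-7 K/W
Sum of the known resistances R_other = 0.01437 K/W
Required total resistance R_tot = ΔT/Q_allow = 999/27700 = 0.03606 K/W
R_cellular glass = R_tot − R_other = 0.0217 K/W
L = R·k·A = 0.0217×0.0397×36

L ≈ 31 mm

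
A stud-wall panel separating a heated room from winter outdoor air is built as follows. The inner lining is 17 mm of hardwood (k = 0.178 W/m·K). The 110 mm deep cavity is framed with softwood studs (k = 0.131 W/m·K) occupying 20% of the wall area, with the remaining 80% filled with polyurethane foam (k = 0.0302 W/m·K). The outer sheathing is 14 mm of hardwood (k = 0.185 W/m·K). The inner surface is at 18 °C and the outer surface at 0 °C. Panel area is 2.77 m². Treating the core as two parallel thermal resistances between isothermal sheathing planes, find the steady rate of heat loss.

Q ≈ 21.2 W

Sheathing layers in series; stud and cavity paths in parallel between them.
R_inner = 0.017/(0.178×2.77) = 0.03448 K/W
R_stud  = 0.11/(0.131×0.2×2.77) = 1.516 K/W
R_cav   = 0.11/(0.0302×0.8×2.77) = 1.644 K/W
1/R_core = 1/R_stud + 1/R_cav → R_core = 0.7885 K/W
R_outer = 0.014/(0.185×2.77) = 0.02732 K/W
R_total = 0.8503 K/W
Q = ΔT/R_total = 18/0.8503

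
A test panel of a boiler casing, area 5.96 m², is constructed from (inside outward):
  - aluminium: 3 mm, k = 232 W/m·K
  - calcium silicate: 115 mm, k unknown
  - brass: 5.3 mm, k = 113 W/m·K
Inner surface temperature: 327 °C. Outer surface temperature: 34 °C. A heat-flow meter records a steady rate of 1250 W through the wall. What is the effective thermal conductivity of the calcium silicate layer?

Using the resistance-network approach (series):
R_aluminium = L/(kA) = 0.003/(232×5.96) = 2.17×10^-6 K/W
R_brass = L/(kA) = 0.0053/(113×5.96) = 7.87×10^-6 K/W
Sum of known resistances R_other = 1.004×10^-5 K/W
Total R = ΔT/Q = 293/1250 = 0.2344 K/W
R_calcium silicate = R_total − R_other = 0.2344 K/W
k = L/(R·A) = 0.115/(0.2344×5.96)

k ≈ 0.0823 W/(m·K)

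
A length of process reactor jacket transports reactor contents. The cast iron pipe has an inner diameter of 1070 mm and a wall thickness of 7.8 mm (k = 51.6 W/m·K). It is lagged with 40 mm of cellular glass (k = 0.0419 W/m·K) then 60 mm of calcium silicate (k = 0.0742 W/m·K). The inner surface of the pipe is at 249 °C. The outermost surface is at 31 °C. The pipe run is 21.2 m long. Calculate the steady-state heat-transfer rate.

Treating each annulus and film as a series resistance:
R_cast iron pipe wall = ln(542.8/535)/(2π×51.6×21.2) = 2.106×10^-6 K/W
R_cellular glass = ln(582.8/542.8)/(2π×0.0419×21.2) = 0.01274 K/W
R_calcium silicate = ln(642.8/582.8)/(2π×0.0742×21.2) = 0.009914 K/W
R_total = 0.02266 K/W
Q = ΔT/R_total = 218/0.02266

Q ≈ 9620 W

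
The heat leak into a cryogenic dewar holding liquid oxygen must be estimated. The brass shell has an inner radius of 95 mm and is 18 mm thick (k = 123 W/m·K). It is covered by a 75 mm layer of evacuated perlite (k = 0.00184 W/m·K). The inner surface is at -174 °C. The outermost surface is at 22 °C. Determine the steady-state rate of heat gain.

Q ≈ 1.28 W

Each spherical layer contributes R = (1/r_i − 1/r_o)/(4πk):
R_brass shell = (1/0.095 − 1/0.113)/(4π×123) = 0.001085 K/W
R_evacuated perlite = (1/0.113 − 1/0.188)/(4π×0.00184) = 152.7 K/W
R_total = 152.7 K/W
Q = ΔT/R_total = 196/152.7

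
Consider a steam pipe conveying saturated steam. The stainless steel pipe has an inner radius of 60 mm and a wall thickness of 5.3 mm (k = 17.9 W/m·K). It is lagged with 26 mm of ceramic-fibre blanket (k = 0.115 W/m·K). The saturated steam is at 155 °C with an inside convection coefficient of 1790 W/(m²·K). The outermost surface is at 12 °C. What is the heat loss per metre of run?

q′ ≈ 307 W/m

Treating each annulus and film as a series resistance:
R_inner film = 1/(h_i·2πr₁L) = 1/(1790×2π×0.06×1) = 0.001482 K/W
R_stainless steel pipe wall = ln(65.3/60)/(2π×17.9×1) = 7.526×10^-4 K/W
R_ceramic-fibre blanket = ln(91.3/65.3)/(2π×0.115×1) = 0.4638 K/W
R_total = 0.4661 K/W
Q = ΔT/R_total = 143/0.4661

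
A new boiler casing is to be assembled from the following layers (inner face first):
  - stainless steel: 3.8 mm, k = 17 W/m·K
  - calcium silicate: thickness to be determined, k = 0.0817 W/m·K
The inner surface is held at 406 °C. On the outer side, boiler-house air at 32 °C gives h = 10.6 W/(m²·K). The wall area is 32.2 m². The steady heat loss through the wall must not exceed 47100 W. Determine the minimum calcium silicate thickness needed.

L ≈ 13.2 mm

Series thermal resistances:
R_stainless steel = L/(kA) = 0.0038/(17×32.2) = 6.942×10^-6 K/W
R_outer film = 1/(h_o·A) = 1/(10.6×32.2) = 0.00293 K/W
Sum of the known resistances R_other = 0.002937 K/W
Required total resistance R_tot = ΔT/Q_allow = 374/47100 = 0.007941 K/W
R_calcium silicate = R_tot − R_other = 0.005004 K/W
L = R·k·A = 0.005004×0.0817×32.2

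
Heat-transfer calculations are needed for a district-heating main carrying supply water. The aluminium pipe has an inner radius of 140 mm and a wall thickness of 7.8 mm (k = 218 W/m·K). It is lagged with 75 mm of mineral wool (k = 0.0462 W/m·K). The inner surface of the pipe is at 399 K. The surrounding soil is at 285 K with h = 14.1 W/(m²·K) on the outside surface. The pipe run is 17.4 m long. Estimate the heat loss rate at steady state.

Radial resistances (cylindrical: R_cond = ln(r_o/r_i)/(2πkL), R_conv = 1/(h·2πrL)):
R_aluminium pipe wall = ln(147.8/140)/(2π×218×17.4) = 2.275×10^-6 K/W
R_mineral wool = ln(222.8/147.8)/(2π×0.0462×17.4) = 0.08126 K/W
R_outer film = 1/(h_o·2πr_oL) = 1/(14.1×2π×0.2228×17.4) = 0.002912 K/W
R_total = 0.08417 K/W
Q = ΔT/R_total = 114/0.08417

Q ≈ 1350 W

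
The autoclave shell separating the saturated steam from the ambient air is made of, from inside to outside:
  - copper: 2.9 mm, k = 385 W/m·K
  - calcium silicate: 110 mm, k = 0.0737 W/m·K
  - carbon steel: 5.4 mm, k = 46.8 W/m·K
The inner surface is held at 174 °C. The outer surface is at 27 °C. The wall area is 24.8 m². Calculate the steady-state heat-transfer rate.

Model the wall as resistances in series:
R_copper = L/(kA) = 0.0029/(385×24.8) = 3.037×10^-7 K/W
R_calcium silicate = L/(kA) = 0.11/(0.0737×24.8) = 0.06018 K/W
R_carbon steel = L/(kA) = 0.0054/(46.8×24.8) = 4.653×10^-6 K/W
R_total = 0.06019 K/W
Q = ΔT / R_total = 147 / 0.06019

Q ≈ 2440 W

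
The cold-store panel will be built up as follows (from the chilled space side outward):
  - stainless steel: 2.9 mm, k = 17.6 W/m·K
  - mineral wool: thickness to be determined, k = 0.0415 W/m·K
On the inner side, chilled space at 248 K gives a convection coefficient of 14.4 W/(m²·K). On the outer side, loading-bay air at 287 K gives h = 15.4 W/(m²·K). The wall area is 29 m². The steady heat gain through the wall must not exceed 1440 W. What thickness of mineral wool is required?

Series thermal resistances:
R_inner film = 1/(h_i·A) = 1/(14.4×29) = 0.002395 K/W
R_stainless steel = L/(kA) = 0.0029/(17.6×29) = 5.682×10^-6 K/W
R_outer film = 1/(h_o·A) = 1/(15.4×29) = 0.002239 K/W
Sum of the known resistances R_other = 0.004639 K/W
Required total resistance R_tot = ΔT/Q_allow = 39/1440 = 0.02708 K/W
R_mineral wool = R_tot − R_other = 0.02244 K/W
L = R·k·A = 0.02244×0.0415×29

L ≈ 27 mm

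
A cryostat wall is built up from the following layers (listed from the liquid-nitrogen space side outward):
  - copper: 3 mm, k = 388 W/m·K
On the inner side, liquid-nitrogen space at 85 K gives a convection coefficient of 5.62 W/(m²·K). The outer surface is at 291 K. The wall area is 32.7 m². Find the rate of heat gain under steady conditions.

Q ≈ 37900 W

Treating each layer as a thermal resistance in series:
R_inner film = 1/(h_i·A) = 1/(5.62×32.7) = 0.005441 K/W
R_copper = L/(kA) = 0.003/(388×32.7) = 2.365×10^-7 K/W
R_total = 0.005442 K/W
Q = ΔT / R_total = 206 / 0.005442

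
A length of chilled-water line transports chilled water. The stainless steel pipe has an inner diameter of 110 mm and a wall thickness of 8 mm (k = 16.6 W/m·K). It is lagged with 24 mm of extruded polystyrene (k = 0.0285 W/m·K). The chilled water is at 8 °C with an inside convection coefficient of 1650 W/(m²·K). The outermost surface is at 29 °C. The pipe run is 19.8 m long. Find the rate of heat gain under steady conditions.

Cylindrical conduction, so R = ln(r₂/r₁)/(2πkL) per layer, in series:
R_inner film = 1/(h_i·2πr₁L) = 1/(1650×2π×0.055×19.8) = 8.857×10^-5 K/W
R_stainless steel pipe wall = ln(63/55)/(2π×16.6×19.8) = 6.576×10^-5 K/W
R_extruded polystyrene = ln(87/63)/(2π×0.0285×19.8) = 0.09103 K/W
R_total = 0.09119 K/W
Q = ΔT/R_total = 21/0.09119

Q ≈ 230 W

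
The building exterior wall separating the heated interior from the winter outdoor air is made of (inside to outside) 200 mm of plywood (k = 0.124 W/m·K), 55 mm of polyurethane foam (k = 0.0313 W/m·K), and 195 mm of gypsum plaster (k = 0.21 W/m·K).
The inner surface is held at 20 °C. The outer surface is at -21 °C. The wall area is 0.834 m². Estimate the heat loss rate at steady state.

Treating each layer as a thermal resistance in series:
R_plywood = L/(kA) = 0.2/(0.124×0.834) = 1.934 K/W
R_polyurethane foam = L/(kA) = 0.055/(0.0313×0.834) = 2.107 K/W
R_gypsum plaster = L/(kA) = 0.195/(0.21×0.834) = 1.113 K/W
R_total = 5.154 K/W
Q = ΔT / R_total = 41 / 5.154

Q ≈ 7.95 W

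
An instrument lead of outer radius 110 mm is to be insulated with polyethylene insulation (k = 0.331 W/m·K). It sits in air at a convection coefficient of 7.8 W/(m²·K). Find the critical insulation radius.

r_cr ≈ 42.4 mm

For a cylinder r_cr = k/h = 0.331/7.8
r_cr = 42.4 mm; since the bare radius (110 mm) is above r_cr, any added insulation will reduce heat loss.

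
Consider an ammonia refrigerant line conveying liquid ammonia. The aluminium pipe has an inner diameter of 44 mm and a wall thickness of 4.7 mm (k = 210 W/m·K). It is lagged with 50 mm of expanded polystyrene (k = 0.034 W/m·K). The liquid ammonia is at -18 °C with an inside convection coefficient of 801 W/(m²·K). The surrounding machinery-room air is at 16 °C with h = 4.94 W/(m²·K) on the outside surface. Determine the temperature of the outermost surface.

Treating each annulus and film as a series resistance:
R_inner film = 1/(h_i·2πr₁L) = 1/(801×2π×0.022×1) = 0.009032 K/W
R_aluminium pipe wall = ln(26.7/22)/(2π×210×1) = 1.467×10^-4 K/W
R_expanded polystyrene = ln(76.7/26.7)/(2π×0.034×1) = 4.94 K/W
R_outer film = 1/(h_o·2πr_oL) = 1/(4.94×2π×0.0767×1) = 0.42 K/W
R_total = 5.369 K/W
Q = ΔT/R_total = 34/5.369
Q = 6.33 W/m
T_interface = T_inner + Q·ΣR(inner→interface) = -18 + 6.33×4.949

T ≈ 13.3 °C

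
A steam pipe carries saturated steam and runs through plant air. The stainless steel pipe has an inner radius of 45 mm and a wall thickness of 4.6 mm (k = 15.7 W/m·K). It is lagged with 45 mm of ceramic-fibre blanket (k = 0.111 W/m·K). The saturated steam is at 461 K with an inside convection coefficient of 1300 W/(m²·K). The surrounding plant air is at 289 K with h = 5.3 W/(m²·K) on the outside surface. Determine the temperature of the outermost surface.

T ≈ 333 K

For a radial system each layer contributes R = ln(r_out/r_in)/(2πkL); films add R = 1/(hA).
R_inner film = 1/(h_i·2πr₁L) = 1/(1300×2π×0.045×1) = 0.002721 K/W
R_stainless steel pipe wall = ln(49.6/45)/(2π×15.7×1) = 9.866×10^-4 K/W
R_ceramic-fibre blanket = ln(94.6/49.6)/(2π×0.111×1) = 0.9258 K/W
R_outer film = 1/(h_o·2πr_oL) = 1/(5.3×2π×0.0946×1) = 0.3174 K/W
R_total = 1.247 K/W
Q = ΔT/R_total = 172/1.247
Q = 138 W/m
T_interface = T_inner − Q·ΣR(inner→interface) = 461 − 138×0.9295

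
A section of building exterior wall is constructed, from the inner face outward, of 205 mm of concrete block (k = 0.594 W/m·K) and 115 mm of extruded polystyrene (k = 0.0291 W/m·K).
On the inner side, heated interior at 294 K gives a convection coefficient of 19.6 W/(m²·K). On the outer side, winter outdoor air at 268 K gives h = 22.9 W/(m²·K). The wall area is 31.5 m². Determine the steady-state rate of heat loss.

Series thermal resistances:
R_inner film = 1/(h_i·A) = 1/(19.6×31.5) = 0.00162 K/W
R_concrete block = L/(kA) = 0.205/(0.594×31.5) = 0.01096 K/W
R_extruded polystyrene = L/(kA) = 0.115/(0.0291×31.5) = 0.1255 K/W
R_outer film = 1/(h_o·A) = 1/(22.9×31.5) = 0.001386 K/W
R_total = 0.1394 K/W
Q = ΔT / R_total = 26 / 0.1394

Q ≈ 186 W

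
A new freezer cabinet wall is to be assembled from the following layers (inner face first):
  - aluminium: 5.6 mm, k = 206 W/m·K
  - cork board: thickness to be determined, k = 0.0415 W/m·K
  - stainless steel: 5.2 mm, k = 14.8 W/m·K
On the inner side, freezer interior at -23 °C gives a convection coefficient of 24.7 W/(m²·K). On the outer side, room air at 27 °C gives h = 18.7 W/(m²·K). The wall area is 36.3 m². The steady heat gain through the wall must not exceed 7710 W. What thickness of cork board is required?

L ≈ 5.85 mm

Treating each layer as a thermal resistance in series:
R_inner film = 1/(h_i·A) = 1/(24.7×36.3) = 0.001115 K/W
R_aluminium = L/(kA) = 0.0056/(206×36.3) = 7.489×10^-7 K/W
R_stainless steel = L/(kA) = 0.0052/(14.8×36.3) = 9.679×10^-6 K/W
R_outer film = 1/(h_o·A) = 1/(18.7×36.3) = 0.001473 K/W
Sum of the known resistances R_other = 0.002599 K/W
Required total resistance R_tot = ΔT/Q_allow = 50/7710 = 0.006485 K/W
R_cork board = R_tot − R_other = 0.003886 K/W
L = R·k·A = 0.003886×0.0415×36.3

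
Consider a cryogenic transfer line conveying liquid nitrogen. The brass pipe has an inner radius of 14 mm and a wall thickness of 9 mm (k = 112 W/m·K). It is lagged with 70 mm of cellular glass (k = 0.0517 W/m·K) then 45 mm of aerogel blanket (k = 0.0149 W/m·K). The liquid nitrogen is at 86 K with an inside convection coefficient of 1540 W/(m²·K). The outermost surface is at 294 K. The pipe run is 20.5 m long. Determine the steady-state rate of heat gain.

Treating each annulus and film as a series resistance:
R_inner film = 1/(h_i·2πr₁L) = 1/(1540×2π×0.014×20.5) = 3.601×10^-4 K/W
R_brass pipe wall = ln(23/14)/(2π×112×20.5) = 3.441×10^-5 K/W
R_cellular glass = ln(93/23)/(2π×0.0517×20.5) = 0.2098 K/W
R_aerogel blanket = ln(138/93)/(2π×0.0149×20.5) = 0.2056 K/W
R_total = 0.4158 K/W
Q = ΔT/R_total = 208/0.4158

Q ≈ 500 W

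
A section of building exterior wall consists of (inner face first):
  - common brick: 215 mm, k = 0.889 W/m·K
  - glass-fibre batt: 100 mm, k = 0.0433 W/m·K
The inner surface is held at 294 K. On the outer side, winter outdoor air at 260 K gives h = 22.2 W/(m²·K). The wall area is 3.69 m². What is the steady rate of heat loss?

Using the resistance-network approach (series):
R_common brick = L/(kA) = 0.215/(0.889×3.69) = 0.06554 K/W
R_glass-fibre batt = L/(kA) = 0.1/(0.0433×3.69) = 0.6259 K/W
R_outer film = 1/(h_o·A) = 1/(22.2×3.69) = 0.01221 K/W
R_total = 0.7036 K/W
Q = ΔT / R_total = 34 / 0.7036

Q ≈ 48.3 W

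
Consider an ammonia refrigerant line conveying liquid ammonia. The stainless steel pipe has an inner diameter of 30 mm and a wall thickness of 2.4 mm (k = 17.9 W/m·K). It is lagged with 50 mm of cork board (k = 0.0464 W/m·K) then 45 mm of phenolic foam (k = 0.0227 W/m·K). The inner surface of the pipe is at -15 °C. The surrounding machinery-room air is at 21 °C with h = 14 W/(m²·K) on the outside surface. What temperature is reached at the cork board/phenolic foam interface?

Radial resistances (cylindrical: R_cond = ln(r_o/r_i)/(2πkL), R_conv = 1/(h·2πrL)):
R_stainless steel pipe wall = ln(17.4/15)/(2π×17.9×1) = 0.00132 K/W
R_cork board = ln(67.4/17.4)/(2π×0.0464×1) = 4.645 K/W
R_phenolic foam = ln(112.4/67.4)/(2π×0.0227×1) = 3.586 K/W
R_outer film = 1/(h_o·2πr_oL) = 1/(14×2π×0.1124×1) = 0.1011 K/W
R_total = 8.333 K/W
Q = ΔT/R_total = 36/8.333
Q = 4.32 W/m
T_interface = T_inner + Q·ΣR(inner→interface) = -15 + 4.32×4.646

T ≈ 5.07 °C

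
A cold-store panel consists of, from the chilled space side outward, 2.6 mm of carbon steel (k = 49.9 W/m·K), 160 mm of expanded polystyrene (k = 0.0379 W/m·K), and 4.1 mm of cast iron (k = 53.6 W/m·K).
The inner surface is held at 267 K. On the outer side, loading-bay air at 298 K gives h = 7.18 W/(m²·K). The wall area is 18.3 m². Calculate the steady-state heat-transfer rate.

Q ≈ 130 W

Thermal resistances in series:
R_carbon steel = L/(kA) = 0.0026/(49.9×18.3) = 2.847×10^-6 K/W
R_expanded polystyrene = L/(kA) = 0.16/(0.0379×18.3) = 0.2307 K/W
R_cast iron = L/(kA) = 0.0041/(53.6×18.3) = 4.18×10^-6 K/W
R_outer film = 1/(h_o·A) = 1/(7.18×18.3) = 0.007611 K/W
R_total = 0.2383 K/W
Q = ΔT / R_total = 31 / 0.2383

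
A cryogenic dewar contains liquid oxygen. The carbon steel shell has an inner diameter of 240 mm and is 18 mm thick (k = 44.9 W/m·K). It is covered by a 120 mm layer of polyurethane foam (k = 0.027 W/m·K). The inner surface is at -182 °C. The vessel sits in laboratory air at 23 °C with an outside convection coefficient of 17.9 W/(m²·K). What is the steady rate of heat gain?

Q ≈ 20.5 W

Spherical conduction: R = (1/r_in − 1/r_out)/(4πk) per layer; series-sum.
R_carbon steel shell = (1/0.12 − 1/0.138)/(4π×44.9) = 0.001926 K/W
R_polyurethane foam = (1/0.138 − 1/0.258)/(4π×0.027) = 9.934 K/W
R_outer film = 1/(h·4πr_o²) = 1/(17.9×4π×0.258²) = 0.06679 K/W
R_total = 10 K/W
Q = ΔT/R_total = 205/10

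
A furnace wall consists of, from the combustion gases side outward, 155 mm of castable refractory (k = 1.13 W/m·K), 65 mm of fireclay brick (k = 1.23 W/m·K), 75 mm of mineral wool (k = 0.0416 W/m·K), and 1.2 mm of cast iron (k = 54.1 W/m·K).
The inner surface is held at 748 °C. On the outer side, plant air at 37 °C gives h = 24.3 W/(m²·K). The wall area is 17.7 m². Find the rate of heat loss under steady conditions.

Q ≈ 6190 W

Model the wall as resistances in series:
R_castable refractory = L/(kA) = 0.155/(1.13×17.7) = 0.00775 K/W
R_fireclay brick = L/(kA) = 0.065/(1.23×17.7) = 0.002986 K/W
R_mineral wool = L/(kA) = 0.075/(0.0416×17.7) = 0.1019 K/W
R_cast iron = L/(kA) = 0.0012/(54.1×17.7) = 1.253×10^-6 K/W
R_outer film = 1/(h_o·A) = 1/(24.3×17.7) = 0.002325 K/W
R_total = 0.1149 K/W
Q = ΔT / R_total = 711 / 0.1149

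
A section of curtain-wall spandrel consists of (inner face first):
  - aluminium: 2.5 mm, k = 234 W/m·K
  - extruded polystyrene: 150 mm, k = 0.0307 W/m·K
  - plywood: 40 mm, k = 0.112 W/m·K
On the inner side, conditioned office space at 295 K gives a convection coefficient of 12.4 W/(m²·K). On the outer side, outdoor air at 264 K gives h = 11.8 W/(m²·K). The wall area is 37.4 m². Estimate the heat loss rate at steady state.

Q ≈ 214 W

Model the wall as resistances in series:
R_inner film = 1/(h_i·A) = 1/(12.4×37.4) = 0.002156 K/W
R_aluminium = L/(kA) = 0.0025/(234×37.4) = 2.857×10^-7 K/W
R_extruded polystyrene = L/(kA) = 0.15/(0.0307×37.4) = 0.1306 K/W
R_plywood = L/(kA) = 0.04/(0.112×37.4) = 0.009549 K/W
R_outer film = 1/(h_o·A) = 1/(11.8×37.4) = 0.002266 K/W
R_total = 0.1446 K/W
Q = ΔT / R_total = 31 / 0.1446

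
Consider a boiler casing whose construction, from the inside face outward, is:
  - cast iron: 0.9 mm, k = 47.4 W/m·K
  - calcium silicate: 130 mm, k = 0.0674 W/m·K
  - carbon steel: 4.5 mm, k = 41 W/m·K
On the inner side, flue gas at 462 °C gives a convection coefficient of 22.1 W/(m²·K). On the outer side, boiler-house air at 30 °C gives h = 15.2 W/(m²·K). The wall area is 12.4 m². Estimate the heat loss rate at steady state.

Model the wall as resistances in series:
R_inner film = 1/(h_i·A) = 1/(22.1×12.4) = 0.003649 K/W
R_cast iron = L/(kA) = 0.0009/(47.4×12.4) = 1.531×10^-6 K/W
R_calcium silicate = L/(kA) = 0.13/(0.0674×12.4) = 0.1555 K/W
R_carbon steel = L/(kA) = 0.0045/(41×12.4) = 8.851×10^-6 K/W
R_outer film = 1/(h_o·A) = 1/(15.2×12.4) = 0.005306 K/W
R_total = 0.1645 K/W
Q = ΔT / R_total = 432 / 0.1645

Q ≈ 2630 W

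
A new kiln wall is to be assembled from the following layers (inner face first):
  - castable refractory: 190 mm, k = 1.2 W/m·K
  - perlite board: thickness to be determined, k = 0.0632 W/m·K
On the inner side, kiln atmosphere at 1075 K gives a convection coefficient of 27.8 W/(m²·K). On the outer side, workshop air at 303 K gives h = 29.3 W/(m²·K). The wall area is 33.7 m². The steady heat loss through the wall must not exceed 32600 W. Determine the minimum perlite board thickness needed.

Model the wall as resistances in series:
R_inner film = 1/(h_i·A) = 1/(27.8×33.7) = 0.001067 K/W
R_castable refractory = L/(kA) = 0.19/(1.2×33.7) = 0.004698 K/W
R_outer film = 1/(h_o·A) = 1/(29.3×33.7) = 0.001013 K/W
Sum of the known resistances R_other = 0.006778 K/W
Required total resistance R_tot = ΔT/Q_allow = 772/32600 = 0.02368 K/W
R_perlite board = R_tot − R_other = 0.0169 K/W
L = R·k·A = 0.0169×0.0632×33.7

L ≈ 36 mm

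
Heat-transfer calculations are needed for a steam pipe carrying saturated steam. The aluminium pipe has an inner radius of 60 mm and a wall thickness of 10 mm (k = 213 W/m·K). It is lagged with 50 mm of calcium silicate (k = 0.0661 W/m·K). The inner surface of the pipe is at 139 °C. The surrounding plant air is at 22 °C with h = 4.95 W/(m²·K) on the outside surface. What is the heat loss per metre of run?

q′ ≈ 74.7 W/m

Cylindrical conduction, so R = ln(r₂/r₁)/(2πkL) per layer, in series:
R_aluminium pipe wall = ln(70/60)/(2π×213×1) = 1.152×10^-4 K/W
R_calcium silicate = ln(120/70)/(2π×0.0661×1) = 1.298 K/W
R_outer film = 1/(h_o·2πr_oL) = 1/(4.95×2π×0.12×1) = 0.2679 K/W
R_total = 1.566 K/W
Q = ΔT/R_total = 117/1.566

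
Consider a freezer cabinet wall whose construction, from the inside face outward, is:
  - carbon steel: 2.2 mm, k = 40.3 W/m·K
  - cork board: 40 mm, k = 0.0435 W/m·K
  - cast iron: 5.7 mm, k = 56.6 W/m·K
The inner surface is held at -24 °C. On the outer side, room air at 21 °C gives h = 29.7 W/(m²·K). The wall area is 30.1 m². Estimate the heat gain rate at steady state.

Thermal resistances in series:
R_carbon steel = L/(kA) = 0.0022/(40.3×30.1) = 1.814×10^-6 K/W
R_cork board = L/(kA) = 0.04/(0.0435×30.1) = 0.03055 K/W
R_cast iron = L/(kA) = 0.0057/(56.6×30.1) = 3.346×10^-6 K/W
R_outer film = 1/(h_o·A) = 1/(29.7×30.1) = 0.001119 K/W
R_total = 0.03167 K/W
Q = ΔT / R_total = 45 / 0.03167

Q ≈ 1420 W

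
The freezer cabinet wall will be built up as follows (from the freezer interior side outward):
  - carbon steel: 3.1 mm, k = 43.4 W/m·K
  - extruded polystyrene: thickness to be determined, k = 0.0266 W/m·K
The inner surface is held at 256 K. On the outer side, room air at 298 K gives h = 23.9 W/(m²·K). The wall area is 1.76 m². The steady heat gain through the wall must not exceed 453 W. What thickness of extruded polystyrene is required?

Series thermal resistances:
R_carbon steel = L/(kA) = 0.0031/(43.4×1.76) = 4.058×10^-5 K/W
R_outer film = 1/(h_o·A) = 1/(23.9×1.76) = 0.02377 K/W
Sum of the known resistances R_other = 0.02381 K/W
Required total resistance R_tot = ΔT/Q_allow = 42/453 = 0.09272 K/W
R_extruded polystyrene = R_tot − R_other = 0.0689 K/W
L = R·k·A = 0.0689×0.0266×1.76

L ≈ 3.23 mm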